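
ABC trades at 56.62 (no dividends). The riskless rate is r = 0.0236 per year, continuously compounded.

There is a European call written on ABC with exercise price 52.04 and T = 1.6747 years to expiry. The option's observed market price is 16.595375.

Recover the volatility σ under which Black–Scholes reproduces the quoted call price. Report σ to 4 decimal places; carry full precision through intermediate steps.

sigma = 0.4817

At σ = 0.4817 the Black–Scholes value reproduces the quote:
σ√T = 0.4817·√1.6747 = 0.623369
d₁ = (ln(S/K) + (r+σ²/2)T) / (σ√T) = (ln(56.62/52.04) + (0.0236+0.4817²/2)·1.6747) / 0.623369 = (0.084350 + 0.233817) / 0.623369 = 0.510399
d₂ = d₁ − σ√T = 0.510399 − 0.623369 = -0.112970
e^{−rT} = 0.961248
N(d₁) = 0.695114,  N(d₂) = 0.455027
V = S·N(d₁) − K·e^{−rT}·N(d₂) = 39.357358 − 22.761983 = 16.595375 (the quoted price), and the Black–Scholes price is strictly increasing in σ, so σ is unique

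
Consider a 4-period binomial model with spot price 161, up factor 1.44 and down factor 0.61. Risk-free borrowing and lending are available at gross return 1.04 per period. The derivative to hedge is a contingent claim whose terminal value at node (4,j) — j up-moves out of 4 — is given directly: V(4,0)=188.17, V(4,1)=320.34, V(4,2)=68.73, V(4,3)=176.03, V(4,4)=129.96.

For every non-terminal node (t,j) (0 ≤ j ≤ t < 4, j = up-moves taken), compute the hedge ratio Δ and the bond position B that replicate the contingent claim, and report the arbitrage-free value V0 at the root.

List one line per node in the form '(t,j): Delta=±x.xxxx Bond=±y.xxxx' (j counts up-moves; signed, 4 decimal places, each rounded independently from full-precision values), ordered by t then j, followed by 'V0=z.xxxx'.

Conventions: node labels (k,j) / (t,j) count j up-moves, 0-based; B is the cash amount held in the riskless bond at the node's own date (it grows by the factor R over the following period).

(0,0): Delta=-0.2714 Bond=186.2008
(1,0): Delta=-0.7502 Bond=240.6720
(1,1): Delta=-0.0828 Bond=149.9065
(2,0): Delta=-1.2890 Bond=282.5736
(2,1): Delta=-0.5379 Bond=220.2758
(2,2): Delta=0.0966 Bond=96.0207
(3,0): Delta=4.3575 Bond=87.5317
(3,1): Delta=-3.5140 Bond=485.8252
(3,2): Delta=0.6348 Bond=-9.7395
(3,3): Delta=-0.1155 Bond=201.8160
V0=142.5014

Since d<R<u, set p* = (R−d)/(u−d) = 0.5181; price each node as the discounted p*-expectation of its children.
Terminal payoffs: V(4,0)=188.1700, V(4,1)=320.3400, V(4,2)=68.7300, V(4,3)=176.0300, V(4,4)=129.9600
Node (3,0) S=36.5439: V=(p*·320.3400+(1−p*)·188.1700)/1.04=246.7727; Δ=(320.3400−188.1700)/(52.6233−22.2918)=4.3575; B=V−Δ·S=87.5317
Node (3,1) S=86.2677: V=(p*·68.7300+(1−p*)·320.3400)/1.04=182.6806; Δ=(68.7300−320.3400)/(124.2254−52.6233)=-3.5140; B=V−Δ·S=485.8252
Node (3,2) S=203.6483: V=(p*·176.0300+(1−p*)·68.7300)/1.04=119.5377; Δ=(176.0300−68.7300)/(293.2535−124.2254)=0.6348; B=V−Δ·S=-9.7395
Node (3,3) S=480.7434: V=(p*·129.9600+(1−p*)·176.0300)/1.04=146.3100; Δ=(129.9600−176.0300)/(692.2705−293.2535)=-0.1155; B=V−Δ·S=201.8160
Node (2,0) S=59.9081: V=(p*·182.6806+(1−p*)·246.7727)/1.04=205.3542; Δ=(182.6806−246.7727)/(86.2677−36.5439)=-1.2890; B=V−Δ·S=282.5736
Node (2,1) S=141.4224: V=(p*·119.5377+(1−p*)·182.6806)/1.04=144.2000; Δ=(119.5377−182.6806)/(203.6483−86.2677)=-0.5379; B=V−Δ·S=220.2758
Node (2,2) S=333.8496: V=(p*·146.3100+(1−p*)·119.5377)/1.04=128.2766; Δ=(146.3100−119.5377)/(480.7434−203.6483)=0.0966; B=V−Δ·S=96.0207
Node (1,0) S=98.2100: V=(p*·144.2000+(1−p*)·205.3542)/1.04=166.9922; Δ=(144.2000−205.3542)/(141.4224−59.9081)=-0.7502; B=V−Δ·S=240.6720
Node (1,1) S=231.8400: V=(p*·128.2766+(1−p*)·144.2000)/1.04=130.7217; Δ=(128.2766−144.2000)/(333.8496−141.4224)=-0.0828; B=V−Δ·S=149.9065
Node (0,0) S=161.0000: V=(p*·130.7217+(1−p*)·166.9922)/1.04=142.5014; Δ=(130.7217−166.9922)/(231.8400−98.2100)=-0.2714; B=V−Δ·S=186.2008
Check: Δ(0,0)·S0 + B(0,0) = 142.5014 = V0.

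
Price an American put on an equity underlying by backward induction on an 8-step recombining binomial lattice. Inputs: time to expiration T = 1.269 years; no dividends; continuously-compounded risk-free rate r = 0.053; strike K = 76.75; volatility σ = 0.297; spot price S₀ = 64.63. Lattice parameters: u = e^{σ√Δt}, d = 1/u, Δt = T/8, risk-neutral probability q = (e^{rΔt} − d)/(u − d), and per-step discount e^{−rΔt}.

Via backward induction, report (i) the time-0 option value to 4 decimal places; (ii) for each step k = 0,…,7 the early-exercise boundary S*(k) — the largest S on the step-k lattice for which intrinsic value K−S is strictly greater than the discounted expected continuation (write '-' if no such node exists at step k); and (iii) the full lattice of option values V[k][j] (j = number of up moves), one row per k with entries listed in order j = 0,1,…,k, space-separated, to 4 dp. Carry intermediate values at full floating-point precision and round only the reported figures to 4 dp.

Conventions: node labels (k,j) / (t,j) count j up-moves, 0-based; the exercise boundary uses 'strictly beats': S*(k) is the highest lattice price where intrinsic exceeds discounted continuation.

params: Δt=0.15862 u=1.12557 d=0.88844 q=0.50607 e^(-rΔt)=0.99163
t_8 payoffs: 51.6625 44.9665 36.4833 25.7359 12.1200 0.0000 0.0000 0.0000 0.0000
t_7: node(7,0) S=28.2377 payoff=48.5123 vs cont=47.8697 → 48.5123 [stop]  node(7,1) S=35.7745 payoff=40.9755 vs cont=40.3329 → 40.9755 [stop]  node(7,2) S=45.3229 payoff=31.4271 vs cont=30.7845 → 31.4271 [stop]  node(7,3) S=57.4199 payoff=19.3301 vs cont=18.6876 → 19.3301 [stop]  node(7,4) S=72.7455 payoff=4.0045 vs cont=5.9364 → 5.9364 [wait]  node(7,5) S=92.1616 payoff=0.0000 vs cont=0.0000 → 0.0000 [wait]  node(7,6) S=116.7600 payoff=0.0000 vs cont=0.0000 → 0.0000 [wait]  node(7,7) S=147.9239 payoff=0.0000 vs cont=0.0000 → 0.0000 [wait]  ⇒ S*(7)=57.4199
t_6: node(6,0) S=31.7835 payoff=44.9665 vs cont=44.3239 → 44.9665 [stop]  node(6,1) S=40.2667 payoff=36.4833 vs cont=35.8408 → 36.4833 [stop]  node(6,2) S=51.0141 payoff=25.7359 vs cont=25.0934 → 25.7359 [stop]  node(6,3) S=64.6300 payoff=12.1200 vs cont=12.4469 → 12.4469 [wait]  node(6,4) S=81.8801 payoff=0.0000 vs cont=2.9076 → 2.9076 [wait]  node(6,5) S=103.7343 payoff=0.0000 vs cont=0.0000 → 0.0000 [wait]  node(6,6) S=131.4214 payoff=0.0000 vs cont=0.0000 → 0.0000 [wait]  ⇒ S*(6)=51.0141
t_5: node(5,0) S=35.7745 payoff=40.9755 vs cont=40.3329 → 40.9755 [stop]  node(5,1) S=45.3229 payoff=31.4271 vs cont=30.7845 → 31.4271 [stop]  node(5,2) S=57.4199 payoff=19.3301 vs cont=18.8517 → 19.3301 [stop]  node(5,3) S=72.7455 payoff=4.0045 vs cont=7.5556 → 7.5556 [wait]  node(5,4) S=92.1616 payoff=0.0000 vs cont=1.4242 → 1.4242 [wait]  node(5,5) S=116.7600 payoff=0.0000 vs cont=0.0000 → 0.0000 [wait]  ⇒ S*(5)=57.4199
t_4: node(4,0) S=40.2667 payoff=36.4833 vs cont=35.8408 → 36.4833 [stop]  node(4,1) S=51.0141 payoff=25.7359 vs cont=25.0934 → 25.7359 [stop]  node(4,2) S=64.6300 payoff=12.1200 vs cont=13.2595 → 13.2595 [wait]  node(4,3) S=81.8801 payoff=0.0000 vs cont=4.4154 → 4.4154 [wait]  node(4,4) S=103.7343 payoff=0.0000 vs cont=0.6975 → 0.6975 [wait]  ⇒ S*(4)=51.0141
t_3: node(3,0) S=45.3229 payoff=31.4271 vs cont=30.7845 → 31.4271 [stop]  node(3,1) S=57.4199 payoff=19.3301 vs cont=19.2594 → 19.3301 [stop]  node(3,2) S=72.7455 payoff=4.0045 vs cont=8.7103 → 8.7103 [wait]  node(3,3) S=92.1616 payoff=0.0000 vs cont=2.5127 → 2.5127 [wait]  ⇒ S*(3)=57.4199
t_2: node(2,0) S=51.0141 payoff=25.7359 vs cont=25.0934 → 25.7359 [stop]  node(2,1) S=64.6300 payoff=12.1200 vs cont=13.8390 → 13.8390 [wait]  node(2,2) S=81.8801 payoff=0.0000 vs cont=5.5272 → 5.5272 [wait]  ⇒ S*(2)=51.0141
t_1: node(1,0) S=57.4199 payoff=19.3301 vs cont=19.5502 → 19.5502 [wait]  node(1,1) S=72.7455 payoff=4.0045 vs cont=9.5520 → 9.5520 [wait]  ⇒ S*(1)=-
t_0: node(0,0) S=64.6300 payoff=12.1200 vs cont=14.3692 → 14.3692 [wait]  ⇒ S*(0)=-

price = 14.3692
boundary = - - 51.0141 57.4199 51.0141 57.4199 51.0141 57.4199
tree:
14.3692
19.5502 9.5520
25.7359 13.8390 5.5272
31.4271 19.3301 8.7103 2.5127
36.4833 25.7359 13.2595 4.4154 0.6975
40.9755 31.4271 19.3301 7.5556 1.4242 0.0000
44.9665 36.4833 25.7359 12.4469 2.9076 0.0000 0.0000
48.5123 40.9755 31.4271 19.3301 5.9364 0.0000 0.0000 0.0000
51.6625 44.9665 36.4833 25.7359 12.1200 0.0000 0.0000 0.0000 0.0000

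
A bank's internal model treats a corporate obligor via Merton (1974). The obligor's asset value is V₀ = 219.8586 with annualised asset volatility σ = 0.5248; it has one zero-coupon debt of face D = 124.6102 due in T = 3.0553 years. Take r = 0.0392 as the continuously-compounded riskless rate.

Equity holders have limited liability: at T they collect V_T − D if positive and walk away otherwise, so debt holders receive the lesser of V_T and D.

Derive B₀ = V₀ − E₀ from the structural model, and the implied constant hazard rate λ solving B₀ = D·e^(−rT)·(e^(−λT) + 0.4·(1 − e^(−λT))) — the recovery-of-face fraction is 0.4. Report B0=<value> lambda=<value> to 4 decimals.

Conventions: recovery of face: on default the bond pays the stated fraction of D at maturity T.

B0=92.8727 lambda=0.1014

Apply the equity-as-call identities (strike 124.6102, horizon 3.0553 years):
d₁ = [ln(V₀/D) + (r + σ²/2)T] / (σ√T)
   = [ln(219.8586/124.6102) + (0.0392 + 0.5·0.5248²)·3.0553] / (0.5248·√3.0553)
   = [0.567794 + 0.540506] / 0.917320 = 1.208193
d₂ = d₁ − σ√T = 1.208193 − 0.917320 = 0.290874
N(d₁) = 0.886514,  N(d₂) = 0.614426,  e^(−rT) = 0.887126
E₀ = V₀·N(d₁) − D·e^(−rT)·N(d₂)
   = 219.8586·0.886514 − 124.6102·0.887126·0.614426 = 126.985905
B₀ = V₀ − E₀ = 219.8586 − 126.985905 = 92.872695
e^(−λT) = (B₀·e^(rT)/D − 0.4)/(1 − 0.4) = (92.8727·1.127235/124.6102 − 0.4)/0.6 = 0.73355794
λ = −ln(0.73355794)/3.0553 = 0.101414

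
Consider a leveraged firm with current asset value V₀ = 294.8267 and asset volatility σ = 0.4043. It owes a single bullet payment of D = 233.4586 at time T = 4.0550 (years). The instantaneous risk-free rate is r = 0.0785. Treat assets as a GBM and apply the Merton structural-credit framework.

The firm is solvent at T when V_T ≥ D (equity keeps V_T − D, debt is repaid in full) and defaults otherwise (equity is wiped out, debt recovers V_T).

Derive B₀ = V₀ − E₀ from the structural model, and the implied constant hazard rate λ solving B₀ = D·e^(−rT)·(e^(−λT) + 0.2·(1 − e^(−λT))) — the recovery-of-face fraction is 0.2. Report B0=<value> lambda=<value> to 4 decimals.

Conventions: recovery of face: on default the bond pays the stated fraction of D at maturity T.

With assets at 294.8267 and a single debt payment of 233.4586 at 4.0550 years:
d₁ = [ln(V₀/D) + (r + σ²/2)T] / (σ√T)
   = [ln(294.8267/233.4586) + (0.0785 + 0.5·0.4043²)·4.0550] / (0.4043·√4.0550)
   = [0.233383 + 0.649730] / 0.814140 = 1.084718
d₂ = d₁ − σ√T = 1.084718 − 0.814140 = 0.270578
N(d₁) = 0.860977,  N(d₂) = 0.606642,  e^(−rT) = 0.727372
E₀ = V₀·N(d₁) − D·e^(−rT)·N(d₂)
   = 294.8267·0.860977 − 233.4586·0.727372·0.606642 = 150.824291
B₀ = V₀ − E₀ = 294.8267 − 150.824291 = 144.002409
e^(−λT) = (B₀·e^(rT)/D − 0.2)/(1 − 0.2) = (144.0024·1.374813/233.4586 − 0.2)/0.8 = 0.81001839
λ = −ln(0.81001839)/4.0550 = 0.051960

B0=144.0024 lambda=0.0520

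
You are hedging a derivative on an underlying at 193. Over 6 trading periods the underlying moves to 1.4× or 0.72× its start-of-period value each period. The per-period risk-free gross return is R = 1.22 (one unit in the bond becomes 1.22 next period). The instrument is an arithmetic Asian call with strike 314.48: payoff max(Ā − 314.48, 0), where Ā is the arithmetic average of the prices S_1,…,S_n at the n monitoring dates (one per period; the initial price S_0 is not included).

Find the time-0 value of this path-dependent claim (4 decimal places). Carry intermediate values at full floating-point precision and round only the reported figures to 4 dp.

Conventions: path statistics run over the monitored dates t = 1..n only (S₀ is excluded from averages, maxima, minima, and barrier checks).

No-arbitrage gives p* = (R−d)/(u−d) = 0.7353: enumerate every path, weight its payoff by its p*-probability, and discount by R^6.
Enumerate all 2^6 = 64 price paths (U = up ×1.4, D = down ×0.72); each path with k up-moves has probability p*^k·(1−p*)^(6−k).
DDDDDD: Ā=71.1910, payoff=0.0000, prob=0.000344
UDDDDD: Ā=138.4270, payoff=0.0000, prob=0.000956
DUDDDD: Ā=116.5537, payoff=0.0000, prob=0.000956
UUDDDD: Ā=226.6321, payoff=0.0000, prob=0.002654
DDUDDD: Ā=100.8049, payoff=0.0000, prob=0.000956
UDUDDD: Ā=196.0094, payoff=0.0000, prob=0.002654
DUUDDD: Ā=174.1361, payoff=0.0000, prob=0.002654
UUUDDD: Ā=338.5980, payoff=24.1180, prob=0.007374
DDDUDD: Ā=89.4657, payoff=0.0000, prob=0.000956
UDDUDD: Ā=173.9611, payoff=0.0000, prob=0.002654
DUDUDD: Ā=152.0878, payoff=0.0000, prob=0.002654
UUDUDD: Ā=295.7262, payoff=0.0000, prob=0.007374
DDUUDD: Ā=136.3390, payoff=0.0000, prob=0.002654
UDUUDD: Ā=265.1036, payoff=0.0000, prob=0.007374
DUUUDD: Ā=243.2302, payoff=0.0000, prob=0.007374
UUUUDD: Ā=472.9477, payoff=158.4677, prob=0.020482
DDDDUD: Ā=81.3015, payoff=0.0000, prob=0.000956
UDDDUD: Ā=158.0863, payoff=0.0000, prob=0.002654
DUDDUD: Ā=136.2130, payoff=0.0000, prob=0.002654
UUDDUD: Ā=264.8586, payoff=0.0000, prob=0.007374
DDUDUD: Ā=120.4642, payoff=0.0000, prob=0.002654
UDUDUD: Ā=234.2359, payoff=0.0000, prob=0.007374
DUUDUD: Ā=212.3626, payoff=0.0000, prob=0.007374
UUUDUD: Ā=412.9273, payoff=98.4473, prob=0.020482
DDDUUD: Ā=109.1251, payoff=0.0000, prob=0.002654
UDDUUD: Ā=212.1876, payoff=0.0000, prob=0.007374
DUDUUD: Ā=190.3143, payoff=0.0000, prob=0.007374
UUDUUD: Ā=370.0555, payoff=55.5755, prob=0.020482
DDUUUD: Ā=174.5655, payoff=0.0000, prob=0.007374
UDUUUD: Ā=339.4329, payoff=24.9529, prob=0.020482
DUUUUD: Ā=317.5595, payoff=3.0795, prob=0.020482
UUUUUD: Ā=617.4769, payoff=302.9969, prob=0.056894
DDDDDU: Ā=75.4233, payoff=0.0000, prob=0.000956
UDDDDU: Ā=146.6565, payoff=0.0000, prob=0.002654
DUDDDU: Ā=124.7831, payoff=0.0000, prob=0.002654
UUDDDU: Ā=242.6339, payoff=0.0000, prob=0.007374
DDUDDU: Ā=109.0343, payoff=0.0000, prob=0.002654
UDUDDU: Ā=212.0112, payoff=0.0000, prob=0.007374
DUUDDU: Ā=190.1379, payoff=0.0000, prob=0.007374
UUUDDU: Ā=369.7126, payoff=55.2326, prob=0.020482
DDDUDU: Ā=97.6952, payoff=0.0000, prob=0.002654
UDDUDU: Ā=189.9629, payoff=0.0000, prob=0.007374
DUDUDU: Ā=168.0896, payoff=0.0000, prob=0.007374
UUDUDU: Ā=326.8408, payoff=12.3608, prob=0.020482
DDUUDU: Ā=152.3408, payoff=0.0000, prob=0.007374
UDUUDU: Ā=296.2182, payoff=0.0000, prob=0.020482
DUUUDU: Ā=274.3448, payoff=0.0000, prob=0.020482
UUUUDU: Ā=533.4483, payoff=218.9683, prob=0.056894
DDDDUU: Ā=89.5310, payoff=0.0000, prob=0.002654
UDDDUU: Ā=174.0881, payoff=0.0000, prob=0.007374
DUDDUU: Ā=152.2148, payoff=0.0000, prob=0.007374
UUDDUU: Ā=295.9732, payoff=0.0000, prob=0.020482
DDUDUU: Ā=136.4660, payoff=0.0000, prob=0.007374
UDUDUU: Ā=265.3505, payoff=0.0000, prob=0.020482
DUUDUU: Ā=243.4772, payoff=0.0000, prob=0.020482
UUUDUU: Ā=473.4279, payoff=158.9479, prob=0.056894
DDDUUU: Ā=125.1268, payoff=0.0000, prob=0.007374
UDDUUU: Ā=243.3022, payoff=0.0000, prob=0.020482
DUDUUU: Ā=221.4289, payoff=0.0000, prob=0.020482
UUDUUU: Ā=430.5561, payoff=116.0761, prob=0.056894
DDUUUU: Ā=205.6801, payoff=0.0000, prob=0.020482
UDUUUU: Ā=399.9335, payoff=85.4535, prob=0.056894
DUUUUU: Ā=378.0601, payoff=63.5801, prob=0.056894
UUUUUU: Ā=735.1169, payoff=420.6369, prob=0.158040
Price = Σ prob·payoff / R^6 = 128.837586 / 3.297304 = 39.0736

price = 39.0736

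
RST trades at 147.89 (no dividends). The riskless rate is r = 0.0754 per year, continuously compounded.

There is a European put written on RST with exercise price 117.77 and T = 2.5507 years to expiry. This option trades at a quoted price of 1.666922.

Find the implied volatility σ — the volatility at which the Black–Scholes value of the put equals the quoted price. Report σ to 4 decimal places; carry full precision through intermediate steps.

At σ = 0.1998 the Black–Scholes value reproduces the quote:
σ√T = 0.1998·√2.5507 = 0.319099
d₁ = (ln(S/K) + (r+σ²/2)T) / (σ√T) = (ln(147.89/117.77) + (0.0754+0.1998²/2)·2.5507) / 0.319099 = (0.227735 + 0.243235) / 0.319099 = 1.475938
d₂ = d₁ − σ√T = 1.475938 − 0.319099 = 1.156839
e^{−rT} = 0.825041
N(−d₁) = 0.069980,  N(−d₂) = 0.123669
V = K·e^{−rT}·N(−d₂) − S·N(−d₁) = 12.016308 − 10.349386 = 1.666922 (equal to the quote); since ∂V/∂σ > 0 for all σ, the implied volatility is unique

sigma = 0.1998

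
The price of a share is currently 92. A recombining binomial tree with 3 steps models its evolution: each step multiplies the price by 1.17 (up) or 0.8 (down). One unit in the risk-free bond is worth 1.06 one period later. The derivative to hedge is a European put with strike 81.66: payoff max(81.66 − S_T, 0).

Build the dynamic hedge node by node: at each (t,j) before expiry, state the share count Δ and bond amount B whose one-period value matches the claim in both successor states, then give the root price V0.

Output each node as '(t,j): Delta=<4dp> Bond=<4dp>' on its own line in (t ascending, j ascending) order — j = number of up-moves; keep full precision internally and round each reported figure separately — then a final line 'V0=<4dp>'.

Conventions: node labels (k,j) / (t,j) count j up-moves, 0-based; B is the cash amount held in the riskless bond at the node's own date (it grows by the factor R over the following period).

(0,0): Delta=-0.1899 Bond=20.2265
(1,0): Delta=-0.5353 Bond=46.8618
(1,1): Delta=-0.0899 Bond=10.6848
(2,0): Delta=-1.0000 Bond=77.0377
(2,1): Delta=-0.4008 Bond=38.0963
(2,2): Delta=0.0000 Bond=0.0000
V0=2.7602

The replicating-portfolio and risk-neutral prices coincide; use p* = (1.06−0.8)/(1.17−0.8) = 0.7027 for the latter.
Terminal payoffs: V(3,0)=34.5560, V(3,1)=12.7704, V(3,2)=0.0000, V(3,3)=0.0000
Node (2,0) S=58.8800: V=(p*·12.7704+(1−p*)·34.5560)/1.06=18.1577; Δ=(12.7704−34.5560)/(68.8896−47.1040)=-1.0000; B=V−Δ·S=77.0377
Node (2,1) S=86.1120: V=(p*·0.0000+(1−p*)·12.7704)/1.06=3.5817; Δ=(0.0000−12.7704)/(100.7510−68.8896)=-0.4008; B=V−Δ·S=38.0963
Node (2,2) S=125.9388: V=(p*·0.0000+(1−p*)·0.0000)/1.06=0.0000; Δ=(0.0000−0.0000)/(147.3484−100.7510)=0.0000; B=V−Δ·S=0.0000
Node (1,0) S=73.6000: V=(p*·3.5817+(1−p*)·18.1577)/1.06=7.4671; Δ=(3.5817−18.1577)/(86.1120−58.8800)=-0.5353; B=V−Δ·S=46.8618
Node (1,1) S=107.6400: V=(p*·0.0000+(1−p*)·3.5817)/1.06=1.0046; Δ=(0.0000−3.5817)/(125.9388−86.1120)=-0.0899; B=V−Δ·S=10.6848
Node (0,0) S=92.0000: V=(p*·1.0046+(1−p*)·7.4671)/1.06=2.7602; Δ=(1.0046−7.4671)/(107.6400−73.6000)=-0.1899; B=V−Δ·S=20.2265
Sanity check at the root: Δ(0,0)·S0 + B(0,0) reproduces V0 = 2.7602.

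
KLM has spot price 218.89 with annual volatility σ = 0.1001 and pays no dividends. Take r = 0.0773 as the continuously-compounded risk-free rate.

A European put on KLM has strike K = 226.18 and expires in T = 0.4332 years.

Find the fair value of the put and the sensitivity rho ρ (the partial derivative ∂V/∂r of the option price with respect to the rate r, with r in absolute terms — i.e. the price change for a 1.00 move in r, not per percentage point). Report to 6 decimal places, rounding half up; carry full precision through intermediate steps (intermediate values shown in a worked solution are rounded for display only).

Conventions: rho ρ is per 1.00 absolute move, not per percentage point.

price = 5.671220
ρ = -48.206711

σ√T = 0.1001·√0.4332 = 0.065884
d₁ = (ln(S/K) + (r+σ²/2)T) / (σ√T) = (ln(218.89/226.18) + (0.0773+0.1001²/2)·0.4332) / 0.065884 = (-0.032762 + 0.035657) / 0.065884 = 0.043939
d₂ = d₁ − σ√T = 0.043939 − 0.065884 = -0.021945
e^{−rT} = 0.967068
N(−d₁) = 0.482476,  N(−d₂) = 0.508754
Put price V = K·e^{−rT}·N(−d₂) − S·N(−d₁) = 111.280495 − 105.609276 = 5.671220
ρ = −K·T·e^{−rT}·N(−d₂) = -48.206711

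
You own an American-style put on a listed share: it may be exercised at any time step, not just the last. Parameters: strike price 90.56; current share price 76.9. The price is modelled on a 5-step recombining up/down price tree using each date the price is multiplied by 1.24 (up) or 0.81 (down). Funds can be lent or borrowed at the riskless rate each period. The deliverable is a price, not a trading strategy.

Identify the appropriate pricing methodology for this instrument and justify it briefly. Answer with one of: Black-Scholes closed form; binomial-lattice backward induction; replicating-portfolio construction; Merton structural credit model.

Key observation: the exercise right at every one of the 5 steps is what matters: each node needs max(90.56 − S, continuation), which only the stepwise tree valuation starting from spot 76.9 delivers.

framework: binomial-lattice backward induction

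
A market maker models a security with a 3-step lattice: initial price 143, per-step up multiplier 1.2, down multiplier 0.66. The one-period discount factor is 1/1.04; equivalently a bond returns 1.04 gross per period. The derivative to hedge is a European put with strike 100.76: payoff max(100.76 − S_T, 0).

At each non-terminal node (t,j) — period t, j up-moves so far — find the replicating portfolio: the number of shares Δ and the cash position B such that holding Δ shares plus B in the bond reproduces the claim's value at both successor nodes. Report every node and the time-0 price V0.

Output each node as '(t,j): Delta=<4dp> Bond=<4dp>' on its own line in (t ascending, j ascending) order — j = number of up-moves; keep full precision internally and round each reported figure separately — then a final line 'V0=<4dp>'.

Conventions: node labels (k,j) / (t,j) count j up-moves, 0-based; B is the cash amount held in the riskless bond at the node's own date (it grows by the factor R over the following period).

Arbitrage-free pricing uses the up-move probability p* = (R−d)/(u−d) = 0.7037, discounting each step at R = 1.04.
Terminal payoffs: V(3,0)=59.6481, V(3,1)=26.0110, V(3,2)=0.0000, V(3,3)=0.0000
(2,0): S=62.2908. Δ = (V_up−V_dn)/(S_up−S_dn) = (26.0110−59.6481)/(74.7490−41.1119) = -1.0000. V = [p*·26.0110 + (1−p*)·59.6481]/1.04 = 34.5938. B = V − Δ·S = 96.8846.
(2,1): S=113.2560. Δ = (V_up−V_dn)/(S_up−S_dn) = (0.0000−26.0110)/(135.9072−74.7490) = -0.4253. V = [p*·0.0000 + (1−p*)·26.0110]/1.04 = 7.4106. B = V − Δ·S = 55.5791.
(2,2): S=205.9200. Δ = (V_up−V_dn)/(S_up−S_dn) = (0.0000−0.0000)/(247.1040−135.9072) = 0.0000. V = [p*·0.0000 + (1−p*)·0.0000]/1.04 = 0.0000. B = V − Δ·S = 0.0000.
(1,0): S=94.3800. Δ = (V_up−V_dn)/(S_up−S_dn) = (7.4106−34.5938)/(113.2560−62.2908) = -0.5334. V = [p*·7.4106 + (1−p*)·34.5938]/1.04 = 14.8701. B = V − Δ·S = 65.2094.
(1,1): S=171.6000. Δ = (V_up−V_dn)/(S_up−S_dn) = (0.0000−7.4106)/(205.9200−113.2560) = -0.0800. V = [p*·0.0000 + (1−p*)·7.4106]/1.04 = 2.1113. B = V − Δ·S = 15.8345.
(0,0): S=143.0000. Δ = (V_up−V_dn)/(S_up−S_dn) = (2.1113−14.8701)/(171.6000−94.3800) = -0.1652. V = [p*·2.1113 + (1−p*)·14.8701]/1.04 = 5.6650. B = V − Δ·S = 29.2924.
As a check, the time-0 holding Δ(0,0)·S0 + B(0,0) comes to 5.6650 — exactly V0.

(0,0): Delta=-0.1652 Bond=29.2924
(1,0): Delta=-0.5334 Bond=65.2094
(1,1): Delta=-0.0800 Bond=15.8345
(2,0): Delta=-1.0000 Bond=96.8846
(2,1): Delta=-0.4253 Bond=55.5791
(2,2): Delta=0.0000 Bond=0.0000
V0=5.6650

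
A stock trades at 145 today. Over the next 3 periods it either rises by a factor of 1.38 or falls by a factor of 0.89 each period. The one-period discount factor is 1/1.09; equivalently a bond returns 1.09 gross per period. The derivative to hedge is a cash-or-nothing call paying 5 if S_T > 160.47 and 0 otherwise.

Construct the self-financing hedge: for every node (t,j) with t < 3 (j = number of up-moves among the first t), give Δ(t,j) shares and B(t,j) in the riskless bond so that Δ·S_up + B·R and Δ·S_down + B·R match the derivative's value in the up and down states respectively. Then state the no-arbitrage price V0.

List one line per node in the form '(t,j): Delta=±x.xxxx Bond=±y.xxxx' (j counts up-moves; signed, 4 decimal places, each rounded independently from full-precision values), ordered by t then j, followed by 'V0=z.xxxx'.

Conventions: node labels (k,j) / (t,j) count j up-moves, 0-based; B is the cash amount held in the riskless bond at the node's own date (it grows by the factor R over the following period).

(0,0): Delta=0.0286 Bond=-2.7448
(1,0): Delta=0.0296 Bond=-3.1199
(1,1): Delta=0.0277 Bond=-2.8062
(2,0): Delta=0.0000 Bond=0.0000
(2,1): Delta=0.0573 Bond=-8.3318
(2,2): Delta=0.0000 Bond=4.5872
V0=1.4046

Under the risk-neutral measure, an up-move has probability p* = (R−d)/(u−d) = 0.4082 and values discount at R = 1.09.
Terminal payoffs: V(3,0)=0.0000, V(3,1)=0.0000, V(3,2)=5.0000, V(3,3)=5.0000
Node (2,0) S=114.8545: V=(p*·0.0000+(1−p*)·0.0000)/1.09=0.0000; Δ=(0.0000−0.0000)/(158.4992−102.2205)=0.0000; B=V−Δ·S=0.0000
Node (2,1) S=178.0890: V=(p*·5.0000+(1−p*)·0.0000)/1.09=1.8723; Δ=(5.0000−0.0000)/(245.7628−158.4992)=0.0573; B=V−Δ·S=-8.3318
Node (2,2) S=276.1380: V=(p*·5.0000+(1−p*)·5.0000)/1.09=4.5872; Δ=(5.0000−5.0000)/(381.0704−245.7628)=0.0000; B=V−Δ·S=4.5872
Node (1,0) S=129.0500: V=(p*·1.8723+(1−p*)·0.0000)/1.09=0.7011; Δ=(1.8723−0.0000)/(178.0890−114.8545)=0.0296; B=V−Δ·S=-3.1199
Node (1,1) S=200.1000: V=(p*·4.5872+(1−p*)·1.8723)/1.09=2.7343; Δ=(4.5872−1.8723)/(276.1380−178.0890)=0.0277; B=V−Δ·S=-2.8062
Node (0,0) S=145.0000: V=(p*·2.7343+(1−p*)·0.7011)/1.09=1.4046; Δ=(2.7343−0.7011)/(200.1000−129.0500)=0.0286; B=V−Δ·S=-2.7448
As a check, the time-0 holding Δ(0,0)·S0 + B(0,0) comes to 1.4046 — exactly V0.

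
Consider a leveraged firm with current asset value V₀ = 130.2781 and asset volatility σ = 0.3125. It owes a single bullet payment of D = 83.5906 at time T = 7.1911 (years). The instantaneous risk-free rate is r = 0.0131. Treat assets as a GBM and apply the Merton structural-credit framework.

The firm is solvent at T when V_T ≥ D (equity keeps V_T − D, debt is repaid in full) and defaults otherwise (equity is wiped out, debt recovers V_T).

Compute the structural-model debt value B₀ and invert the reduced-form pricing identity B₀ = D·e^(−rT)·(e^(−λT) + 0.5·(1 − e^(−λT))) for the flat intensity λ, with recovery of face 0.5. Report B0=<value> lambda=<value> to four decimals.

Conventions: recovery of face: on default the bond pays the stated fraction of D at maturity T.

Apply the equity-as-call identities (strike 83.5906, horizon 7.1911 years):
d₁ = [ln(V₀/D) + (r + σ²/2)T] / (σ√T)
   = [ln(130.2781/83.5906) + (0.0131 + 0.5·0.3125²)·7.1911] / (0.3125·√7.1911)
   = [0.443740 + 0.445331] / 0.838007 = 1.060936
d₂ = d₁ − σ√T = 1.060936 − 0.838007 = 0.222929
N(d₁) = 0.855640,  N(d₂) = 0.588204,  e^(−rT) = 0.910098
E₀ = V₀·N(d₁) − D·e^(−rT)·N(d₂)
   = 130.2781·0.855640 − 83.5906·0.910098·0.588204 = 66.723199
B₀ = V₀ − E₀ = 130.2781 − 66.723199 = 63.554901
e^(−λT) = (B₀·e^(rT)/D − 0.5)/(1 − 0.5) = (63.5549·1.098783/83.5906 − 0.5)/0.5 = 0.67083519
λ = −ln(0.67083519)/7.1911 = 0.055517

B0=63.5549 lambda=0.0555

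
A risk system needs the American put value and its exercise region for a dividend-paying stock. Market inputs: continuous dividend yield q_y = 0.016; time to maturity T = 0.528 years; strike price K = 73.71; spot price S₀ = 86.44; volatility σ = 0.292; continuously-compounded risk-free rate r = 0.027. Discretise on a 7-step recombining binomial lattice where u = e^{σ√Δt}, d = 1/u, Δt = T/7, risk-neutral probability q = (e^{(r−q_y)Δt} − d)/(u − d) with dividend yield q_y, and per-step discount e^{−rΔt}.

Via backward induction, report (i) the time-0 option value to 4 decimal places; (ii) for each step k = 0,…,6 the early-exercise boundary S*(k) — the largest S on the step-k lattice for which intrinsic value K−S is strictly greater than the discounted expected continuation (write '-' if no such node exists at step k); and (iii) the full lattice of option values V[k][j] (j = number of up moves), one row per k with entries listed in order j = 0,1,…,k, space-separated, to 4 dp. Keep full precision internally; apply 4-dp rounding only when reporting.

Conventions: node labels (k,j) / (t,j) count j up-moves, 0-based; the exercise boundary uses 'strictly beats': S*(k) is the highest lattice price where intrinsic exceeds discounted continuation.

Δt=0.07543  u=1.08350  d=0.92294  q=0.48513  discount=0.99797
step 7 (expiry): payoffs max(K−S,0) = 24.4023 15.8242 5.7538 0.0000 0.0000 0.0000 0.0000 0.0000
step 6: (k=6,j=0): S=53.4249, K−S=20.2851, hold=20.1996 ⇒ V=20.2851 exercise | (k=6,j=1): S=62.7192, K−S=10.9908, hold=10.9165 ⇒ V=10.9908 exercise | (k=6,j=2): S=73.6305, K−S=0.0795, hold=2.9564 ⇒ V=2.9564 continue | (k=6,j=3): S=86.4400, K−S=0.0000, hold=0.0000 ⇒ V=0.0000 continue | (k=6,j=4): S=101.4780, K−S=0.0000, hold=0.0000 ⇒ V=0.0000 continue | (k=6,j=5): S=119.1321, K−S=0.0000, hold=0.0000 ⇒ V=0.0000 continue | (k=6,j=6): S=139.8576, K−S=0.0000, hold=0.0000 ⇒ V=0.0000 continue  boundary S*=62.7192
step 5: (k=5,j=0): S=57.8858, K−S=15.8242, hold=15.7440 ⇒ V=15.8242 exercise | (k=5,j=1): S=67.9562, K−S=5.7538, hold=7.0786 ⇒ V=7.0786 continue | (k=5,j=2): S=79.7786, K−S=0.0000, hold=1.5191 ⇒ V=1.5191 continue | (k=5,j=3): S=93.6577, K−S=0.0000, hold=0.0000 ⇒ V=0.0000 continue | (k=5,j=4): S=109.9513, K−S=0.0000, hold=0.0000 ⇒ V=0.0000 continue | (k=5,j=5): S=129.0795, K−S=0.0000, hold=0.0000 ⇒ V=0.0000 continue  boundary S*=57.8858
step 4: (k=4,j=0): S=62.7192, K−S=10.9908, hold=11.5579 ⇒ V=11.5579 continue | (k=4,j=1): S=73.6305, K−S=0.0795, hold=4.3726 ⇒ V=4.3726 continue | (k=4,j=2): S=86.4400, K−S=0.0000, hold=0.7805 ⇒ V=0.7805 continue | (k=4,j=3): S=101.4780, K−S=0.0000, hold=0.0000 ⇒ V=0.0000 continue | (k=4,j=4): S=119.1321, K−S=0.0000, hold=0.0000 ⇒ V=0.0000 continue  boundary S*=-
step 3: (k=3,j=0): S=67.9562, K−S=5.7538, hold=8.0556 ⇒ V=8.0556 continue | (k=3,j=1): S=79.7786, K−S=0.0000, hold=2.6246 ⇒ V=2.6246 continue | (k=3,j=2): S=93.6577, K−S=0.0000, hold=0.4011 ⇒ V=0.4011 continue | (k=3,j=3): S=109.9513, K−S=0.0000, hold=0.0000 ⇒ V=0.0000 continue  boundary S*=-
step 2: (k=2,j=0): S=73.6305, K−S=0.0795, hold=5.4099 ⇒ V=5.4099 continue | (k=2,j=1): S=86.4400, K−S=0.0000, hold=1.5428 ⇒ V=1.5428 continue | (k=2,j=2): S=101.4780, K−S=0.0000, hold=0.2061 ⇒ V=0.2061 continue  boundary S*=-
step 1: (k=1,j=0): S=79.7786, K−S=0.0000, hold=3.5266 ⇒ V=3.5266 continue | (k=1,j=1): S=93.6577, K−S=0.0000, hold=0.8925 ⇒ V=0.8925 continue  boundary S*=-
step 0: (k=0,j=0): S=86.4400, K−S=0.0000, hold=2.2441 ⇒ V=2.2441 continue  boundary S*=-

price = 2.2441
boundary = - - - - - 57.8858 62.7192
tree:
2.2441
3.5266 0.8925
5.4099 1.5428 0.2061
8.0556 2.6246 0.4011 0.0000
11.5579 4.3726 0.7805 0.0000 0.0000
15.8242 7.0786 1.5191 0.0000 0.0000 0.0000
20.2851 10.9908 2.9564 0.0000 0.0000 0.0000 0.0000
24.4023 15.8242 5.7538 0.0000 0.0000 0.0000 0.0000 0.0000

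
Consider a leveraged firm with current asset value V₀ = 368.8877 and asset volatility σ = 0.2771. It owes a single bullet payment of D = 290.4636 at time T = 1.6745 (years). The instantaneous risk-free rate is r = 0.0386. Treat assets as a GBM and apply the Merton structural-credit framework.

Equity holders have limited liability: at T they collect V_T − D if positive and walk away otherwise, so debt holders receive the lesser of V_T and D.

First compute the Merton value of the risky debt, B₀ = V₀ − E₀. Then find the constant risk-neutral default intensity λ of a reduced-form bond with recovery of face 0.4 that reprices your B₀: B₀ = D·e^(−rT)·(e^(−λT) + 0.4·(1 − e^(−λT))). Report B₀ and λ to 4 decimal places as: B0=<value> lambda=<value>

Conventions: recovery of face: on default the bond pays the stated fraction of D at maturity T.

B0=259.8351 lambda=0.0473

Work the structural quantities from V₀ = 368.8877 against face 290.4636:
d₁ = [ln(V₀/D) + (r + σ²/2)T] / (σ√T)
   = [ln(368.8877/290.4636) + (0.0386 + 0.5·0.2771²)·1.6745] / (0.2771·√1.6745)
   = [0.239014 + 0.128923] / 0.358574 = 1.026112
d₂ = d₁ − σ√T = 1.026112 − 0.358574 = 0.667538
N(d₁) = 0.847581,  N(d₂) = 0.747786,  e^(−rT) = 0.937409
E₀ = V₀·N(d₁) − D·e^(−rT)·N(d₂)
   = 368.8877·0.847581 − 290.4636·0.937409·0.747786 = 109.052618
B₀ = V₀ − E₀ = 368.8877 − 109.052618 = 259.835082
e^(−λT) = (B₀·e^(rT)/D − 0.4)/(1 − 0.4) = (259.8351·1.066770/290.4636 − 0.4)/0.6 = 0.92380442
λ = −ln(0.92380442)/1.6745 = 0.047330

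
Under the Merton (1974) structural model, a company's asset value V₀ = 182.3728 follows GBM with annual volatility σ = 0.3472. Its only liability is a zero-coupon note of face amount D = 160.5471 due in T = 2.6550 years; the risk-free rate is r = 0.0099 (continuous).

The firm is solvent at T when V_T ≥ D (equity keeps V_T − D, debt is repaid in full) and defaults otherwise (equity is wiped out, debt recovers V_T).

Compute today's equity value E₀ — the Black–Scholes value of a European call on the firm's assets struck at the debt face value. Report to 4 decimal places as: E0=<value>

Apply the equity-as-call identities (strike 160.5471, horizon 2.6550 years):
d₁ = [ln(V₀/D) + (r + σ²/2)T] / (σ√T)
   = [ln(182.3728/160.5471) + (0.0099 + 0.5·0.3472²)·2.6550] / (0.3472·√2.6550)
   = [0.127466 + 0.186312] / 0.565734 = 0.554638
d₂ = d₁ − σ√T = 0.554638 − 0.565734 = -0.011096
N(d₁) = 0.710429,  N(d₂) = 0.495574,  e^(−rT) = 0.974058
E₀ = V₀·N(d₁) − D·e^(−rT)·N(d₂)
   = 182.3728·0.710429 − 160.5471·0.974058·0.495574 = 52.064024

E0=52.0640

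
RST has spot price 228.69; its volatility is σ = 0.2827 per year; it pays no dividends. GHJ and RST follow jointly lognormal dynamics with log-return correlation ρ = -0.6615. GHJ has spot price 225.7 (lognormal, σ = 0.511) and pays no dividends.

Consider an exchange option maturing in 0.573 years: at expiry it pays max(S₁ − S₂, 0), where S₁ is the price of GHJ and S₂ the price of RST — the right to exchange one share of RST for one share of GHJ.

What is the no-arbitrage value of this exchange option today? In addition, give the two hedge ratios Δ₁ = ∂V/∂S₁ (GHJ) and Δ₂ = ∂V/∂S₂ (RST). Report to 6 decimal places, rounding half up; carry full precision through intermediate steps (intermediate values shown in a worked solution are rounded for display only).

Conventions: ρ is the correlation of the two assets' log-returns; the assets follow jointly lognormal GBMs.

exchange price = 47.940370
Δ1 = 0.599583
Δ2 = -0.382114

σ_eff = √(σ₁² + σ₂² − 2ρσ₁σ₂) = √(0.511² + 0.2827² − 2·-0.6615·0.511·0.2827) = 0.729493
d₁ = (ln(S₁/S₂) + (q₂ − q₁ + σ_eff²/2)T) / (σ_eff√T) = (ln(225.7/228.69) + (0.0 − 0.0 + 0.266080)·0.573) / 0.552203 = 0.252268
d₂ = d₁ − σ_eff√T = 0.252268 − 0.552203 = -0.299934
N(d₁) = 0.599583,  N(d₂) = 0.382114
V = S₁·e^{−q₁T}·N(d₁) − S₂·e^{−q₂T}·N(d₂) = 135.325921 − 87.385551 = 47.940370
Key observation: no risk-free rate is needed — with the second asset as numeraire the exchange option is a call on the ratio S₁/S₂, and r cancels out of the value.
Δ₁ = e^{−q₁T}·N(d₁) = 0.599583;  Δ₂ = −e^{−q₂T}·N(d₂) = -0.382114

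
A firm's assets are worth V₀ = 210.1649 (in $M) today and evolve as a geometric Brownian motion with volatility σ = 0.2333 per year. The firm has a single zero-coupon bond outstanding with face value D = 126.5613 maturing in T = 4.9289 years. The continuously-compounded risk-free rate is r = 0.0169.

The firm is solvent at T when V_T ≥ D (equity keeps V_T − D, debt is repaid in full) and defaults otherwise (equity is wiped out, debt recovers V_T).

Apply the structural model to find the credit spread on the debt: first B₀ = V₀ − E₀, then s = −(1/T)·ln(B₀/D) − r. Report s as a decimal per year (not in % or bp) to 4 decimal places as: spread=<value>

spread=0.0089

Apply the equity-as-call identities (strike 126.5613, horizon 4.9289 years):
d₁ = [ln(V₀/D) + (r + σ²/2)T] / (σ√T)
   = [ln(210.1649/126.5613) + (0.0169 + 0.5·0.2333²)·4.9289] / (0.2333·√4.9289)
   = [0.507166 + 0.217436] / 0.517952 = 1.398973
d₂ = d₁ − σ√T = 1.398973 − 0.517952 = 0.881021
N(d₁) = 0.919089,  N(d₂) = 0.810847,  e^(−rT) = 0.920077
E₀ = V₀·N(d₁) − D·e^(−rT)·N(d₂)
   = 210.1649·0.919089 − 126.5613·0.920077·0.810847 = 98.740422
B₀ = V₀ − E₀ = 210.1649 − 98.740422 = 111.424478
spread = −(1/T)·ln(B₀/D) − r = −(1/4.9289)·ln(111.424478/126.5613) − 0.0169 = 0.00894344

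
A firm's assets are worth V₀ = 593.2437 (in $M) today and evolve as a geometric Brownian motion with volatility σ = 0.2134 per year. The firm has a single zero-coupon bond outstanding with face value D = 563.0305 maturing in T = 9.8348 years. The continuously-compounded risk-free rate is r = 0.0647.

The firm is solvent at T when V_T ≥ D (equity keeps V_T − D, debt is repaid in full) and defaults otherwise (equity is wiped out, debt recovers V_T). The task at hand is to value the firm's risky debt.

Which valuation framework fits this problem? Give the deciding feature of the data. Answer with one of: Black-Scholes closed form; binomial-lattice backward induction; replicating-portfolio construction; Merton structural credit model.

framework: Merton structural credit model

Key observation: assets follow a GBM and default happens iff V_T < 563.0305; valuing claims on that split (equity as a call, risky debt as the residual) is the structural model's definition.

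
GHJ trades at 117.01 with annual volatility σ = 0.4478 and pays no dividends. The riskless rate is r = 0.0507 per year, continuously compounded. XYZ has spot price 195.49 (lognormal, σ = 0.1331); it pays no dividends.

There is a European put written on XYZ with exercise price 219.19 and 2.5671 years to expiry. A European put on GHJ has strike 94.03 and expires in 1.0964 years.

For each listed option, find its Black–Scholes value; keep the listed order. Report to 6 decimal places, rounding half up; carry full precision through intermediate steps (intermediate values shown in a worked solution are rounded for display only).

price(XYZ put K=219.19) = 14.990481
price(GHJ put K=94.03) = 8.148538

[XYZ put K=219.19]
σ√T = 0.1331·√2.5671 = 0.213255
d₁ = (ln(S/K) + (r+σ²/2)T) / (σ√T) = (ln(195.49/219.19) + (0.0507+0.1331²/2)·2.5671) / 0.213255 = (-0.114430 + 0.152891) / 0.213255 = 0.180353
d₂ = d₁ − σ√T = 0.180353 − 0.213255 = -0.032902
e^{−rT} = 0.877962
N(−d₁) = 0.428438,  N(−d₂) = 0.513124
price = K·e^{−rT}·N(−d₂) − S·N(−d₁) = 98.745795 − 83.755314 = 14.990481
[GHJ put K=94.03]
σ√T = 0.4478·√1.0964 = 0.468887
d₁ = (ln(S/K) + (r+σ²/2)T) / (σ√T) = (ln(117.01/94.03) + (0.0507+0.4478²/2)·1.0964) / 0.468887 = (0.218646 + 0.165515) / 0.468887 = 0.819303
d₂ = d₁ − σ√T = 0.819303 − 0.468887 = 0.350415
e^{−rT} = 0.945929
N(−d₁) = 0.206307,  N(−d₂) = 0.363014
price = K·e^{−rT}·N(−d₂) − S·N(−d₁) = 32.288506 − 24.139969 = 8.148538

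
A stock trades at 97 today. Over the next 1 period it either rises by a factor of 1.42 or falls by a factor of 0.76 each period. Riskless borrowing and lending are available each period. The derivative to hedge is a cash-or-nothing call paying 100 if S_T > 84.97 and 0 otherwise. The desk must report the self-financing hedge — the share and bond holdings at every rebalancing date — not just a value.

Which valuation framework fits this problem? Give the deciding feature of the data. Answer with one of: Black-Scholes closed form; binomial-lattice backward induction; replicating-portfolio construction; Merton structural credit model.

framework: replicating-portfolio construction

Key observation: what is demanded is not a single number but the (Δ, B) position at each node of the 1.42/0.76 tree starting at 97; constructing those positions is the replicating-portfolio method.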